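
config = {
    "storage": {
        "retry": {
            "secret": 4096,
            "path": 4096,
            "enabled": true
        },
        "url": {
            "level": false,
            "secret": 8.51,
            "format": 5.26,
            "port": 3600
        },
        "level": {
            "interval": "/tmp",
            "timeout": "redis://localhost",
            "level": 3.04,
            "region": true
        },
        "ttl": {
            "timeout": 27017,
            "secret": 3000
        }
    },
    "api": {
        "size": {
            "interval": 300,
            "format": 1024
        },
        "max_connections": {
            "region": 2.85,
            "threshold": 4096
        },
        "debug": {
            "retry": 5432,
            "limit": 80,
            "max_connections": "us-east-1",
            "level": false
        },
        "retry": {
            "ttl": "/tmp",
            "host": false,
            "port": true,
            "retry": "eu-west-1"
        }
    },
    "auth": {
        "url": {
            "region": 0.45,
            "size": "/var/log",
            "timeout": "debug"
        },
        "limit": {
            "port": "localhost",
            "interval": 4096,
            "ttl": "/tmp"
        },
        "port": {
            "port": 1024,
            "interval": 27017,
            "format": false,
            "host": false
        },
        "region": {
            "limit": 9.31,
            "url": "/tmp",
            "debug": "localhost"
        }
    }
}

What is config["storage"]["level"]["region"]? True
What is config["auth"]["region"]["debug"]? "localhost"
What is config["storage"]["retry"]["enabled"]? True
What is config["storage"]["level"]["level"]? 3.04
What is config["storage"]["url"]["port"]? 3600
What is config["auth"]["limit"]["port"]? "localhost"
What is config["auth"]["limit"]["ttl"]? "/tmp"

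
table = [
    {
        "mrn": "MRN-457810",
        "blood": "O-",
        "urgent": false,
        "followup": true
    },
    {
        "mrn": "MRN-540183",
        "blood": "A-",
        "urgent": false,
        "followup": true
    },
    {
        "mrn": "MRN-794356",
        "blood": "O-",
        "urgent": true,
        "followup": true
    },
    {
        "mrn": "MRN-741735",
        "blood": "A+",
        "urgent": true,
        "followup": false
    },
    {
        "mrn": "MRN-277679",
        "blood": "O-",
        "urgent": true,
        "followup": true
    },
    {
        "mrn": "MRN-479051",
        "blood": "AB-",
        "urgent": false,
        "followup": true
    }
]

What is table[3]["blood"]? "A+"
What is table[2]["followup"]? True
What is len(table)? 6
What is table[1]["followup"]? True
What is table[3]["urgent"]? True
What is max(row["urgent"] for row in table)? True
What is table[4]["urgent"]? True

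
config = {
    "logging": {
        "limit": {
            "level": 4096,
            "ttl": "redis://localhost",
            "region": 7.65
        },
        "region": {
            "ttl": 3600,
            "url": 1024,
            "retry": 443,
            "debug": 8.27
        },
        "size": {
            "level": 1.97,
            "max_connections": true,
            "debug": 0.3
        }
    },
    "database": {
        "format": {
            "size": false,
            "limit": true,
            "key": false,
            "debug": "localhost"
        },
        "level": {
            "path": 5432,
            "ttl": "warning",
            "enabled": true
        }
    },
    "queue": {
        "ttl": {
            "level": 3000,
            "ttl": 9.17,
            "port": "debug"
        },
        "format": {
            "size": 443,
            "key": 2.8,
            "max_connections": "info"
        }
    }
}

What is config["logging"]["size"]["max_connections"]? True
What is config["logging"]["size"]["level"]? 1.97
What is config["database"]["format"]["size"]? False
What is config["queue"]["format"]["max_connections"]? "info"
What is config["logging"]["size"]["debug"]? 0.3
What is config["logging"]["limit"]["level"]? 4096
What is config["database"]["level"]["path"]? 5432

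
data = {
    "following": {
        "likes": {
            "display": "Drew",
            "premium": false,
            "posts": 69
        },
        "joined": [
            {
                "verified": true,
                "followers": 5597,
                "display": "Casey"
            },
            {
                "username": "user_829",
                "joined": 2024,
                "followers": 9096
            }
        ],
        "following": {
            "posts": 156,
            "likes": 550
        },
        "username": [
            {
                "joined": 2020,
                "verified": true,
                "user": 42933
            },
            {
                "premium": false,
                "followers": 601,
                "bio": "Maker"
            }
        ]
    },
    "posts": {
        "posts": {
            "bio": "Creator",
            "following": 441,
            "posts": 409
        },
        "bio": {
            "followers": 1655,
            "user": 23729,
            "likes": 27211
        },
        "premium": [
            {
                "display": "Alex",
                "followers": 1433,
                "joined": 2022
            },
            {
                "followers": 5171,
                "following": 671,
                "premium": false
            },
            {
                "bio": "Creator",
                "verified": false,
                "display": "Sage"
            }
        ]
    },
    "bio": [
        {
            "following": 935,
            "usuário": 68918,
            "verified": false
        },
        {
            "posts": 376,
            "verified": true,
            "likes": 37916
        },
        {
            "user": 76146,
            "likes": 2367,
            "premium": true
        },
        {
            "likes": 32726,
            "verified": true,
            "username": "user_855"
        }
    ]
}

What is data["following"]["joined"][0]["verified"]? True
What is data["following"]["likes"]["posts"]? 69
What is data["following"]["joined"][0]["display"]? "Casey"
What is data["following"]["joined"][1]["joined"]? 2024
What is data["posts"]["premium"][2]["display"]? "Sage"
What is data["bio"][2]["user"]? 76146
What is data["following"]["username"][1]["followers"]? 601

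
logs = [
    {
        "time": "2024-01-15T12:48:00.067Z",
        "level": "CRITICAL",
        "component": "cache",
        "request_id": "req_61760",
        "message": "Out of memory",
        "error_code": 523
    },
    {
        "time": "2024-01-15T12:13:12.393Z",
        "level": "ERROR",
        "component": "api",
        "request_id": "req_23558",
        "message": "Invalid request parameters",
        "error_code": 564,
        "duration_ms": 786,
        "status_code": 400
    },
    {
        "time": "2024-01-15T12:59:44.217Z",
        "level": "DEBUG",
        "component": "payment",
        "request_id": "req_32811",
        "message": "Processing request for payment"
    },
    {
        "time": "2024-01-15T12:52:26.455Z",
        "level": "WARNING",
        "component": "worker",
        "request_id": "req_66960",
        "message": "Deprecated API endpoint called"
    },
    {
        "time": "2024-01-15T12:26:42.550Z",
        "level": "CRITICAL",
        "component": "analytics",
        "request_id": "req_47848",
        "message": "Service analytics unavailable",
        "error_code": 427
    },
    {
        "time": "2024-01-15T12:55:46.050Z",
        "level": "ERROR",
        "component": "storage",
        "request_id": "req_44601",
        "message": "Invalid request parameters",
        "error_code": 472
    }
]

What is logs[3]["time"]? "2024-01-15T12:52:26.455Z"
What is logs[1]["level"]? "ERROR"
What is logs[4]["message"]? "Service analytics unavailable"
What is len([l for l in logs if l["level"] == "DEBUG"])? 1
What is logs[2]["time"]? "2024-01-15T12:59:44.217Z"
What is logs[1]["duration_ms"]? 786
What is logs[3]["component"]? "worker"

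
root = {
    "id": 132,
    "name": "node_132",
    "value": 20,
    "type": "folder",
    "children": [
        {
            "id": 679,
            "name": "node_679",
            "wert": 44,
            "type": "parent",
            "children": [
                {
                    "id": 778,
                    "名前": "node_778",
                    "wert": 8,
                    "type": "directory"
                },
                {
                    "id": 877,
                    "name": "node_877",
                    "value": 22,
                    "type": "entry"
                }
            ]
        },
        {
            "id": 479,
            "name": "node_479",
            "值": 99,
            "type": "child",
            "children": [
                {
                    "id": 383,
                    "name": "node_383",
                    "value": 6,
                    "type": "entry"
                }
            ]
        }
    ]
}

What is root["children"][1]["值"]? 99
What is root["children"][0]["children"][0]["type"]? "directory"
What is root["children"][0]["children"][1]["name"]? "node_877"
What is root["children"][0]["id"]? 679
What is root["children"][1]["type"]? "child"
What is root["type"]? "folder"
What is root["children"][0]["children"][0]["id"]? 778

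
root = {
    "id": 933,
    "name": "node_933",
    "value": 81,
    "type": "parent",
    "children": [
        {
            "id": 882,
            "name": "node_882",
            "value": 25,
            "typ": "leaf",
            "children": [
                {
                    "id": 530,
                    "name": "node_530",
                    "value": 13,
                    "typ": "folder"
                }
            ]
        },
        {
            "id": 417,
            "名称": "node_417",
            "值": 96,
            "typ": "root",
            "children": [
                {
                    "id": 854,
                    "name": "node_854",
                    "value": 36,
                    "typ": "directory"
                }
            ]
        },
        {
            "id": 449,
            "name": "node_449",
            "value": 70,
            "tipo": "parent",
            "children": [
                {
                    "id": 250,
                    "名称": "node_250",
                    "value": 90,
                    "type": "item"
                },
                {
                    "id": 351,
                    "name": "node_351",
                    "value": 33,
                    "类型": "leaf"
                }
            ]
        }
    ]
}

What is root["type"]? "parent"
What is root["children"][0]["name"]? "node_882"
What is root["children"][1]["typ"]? "root"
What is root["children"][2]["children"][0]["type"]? "item"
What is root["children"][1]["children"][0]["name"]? "node_854"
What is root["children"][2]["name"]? "node_449"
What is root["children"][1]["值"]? 96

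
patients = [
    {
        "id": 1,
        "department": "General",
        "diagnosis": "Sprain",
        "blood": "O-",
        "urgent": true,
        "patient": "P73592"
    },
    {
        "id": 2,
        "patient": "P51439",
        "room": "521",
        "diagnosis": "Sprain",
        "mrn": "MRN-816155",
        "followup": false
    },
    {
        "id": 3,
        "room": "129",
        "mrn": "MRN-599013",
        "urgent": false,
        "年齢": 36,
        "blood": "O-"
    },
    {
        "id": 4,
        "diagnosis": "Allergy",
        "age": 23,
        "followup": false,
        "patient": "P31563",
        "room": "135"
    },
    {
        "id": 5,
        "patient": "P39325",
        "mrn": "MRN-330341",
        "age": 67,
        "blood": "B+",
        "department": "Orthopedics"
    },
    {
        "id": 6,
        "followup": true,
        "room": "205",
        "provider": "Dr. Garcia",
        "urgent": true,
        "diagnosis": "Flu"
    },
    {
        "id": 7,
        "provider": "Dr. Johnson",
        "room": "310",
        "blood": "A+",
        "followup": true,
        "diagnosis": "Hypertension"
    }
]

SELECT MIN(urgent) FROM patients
False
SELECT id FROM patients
[1, 2, 3, 4, 5, 6, 7]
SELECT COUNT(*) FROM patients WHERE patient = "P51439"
1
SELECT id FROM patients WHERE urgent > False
[1, 6]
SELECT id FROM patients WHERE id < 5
[1, 2, 3, 4]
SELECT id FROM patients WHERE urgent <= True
[1, 3, 6]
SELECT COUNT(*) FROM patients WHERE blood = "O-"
2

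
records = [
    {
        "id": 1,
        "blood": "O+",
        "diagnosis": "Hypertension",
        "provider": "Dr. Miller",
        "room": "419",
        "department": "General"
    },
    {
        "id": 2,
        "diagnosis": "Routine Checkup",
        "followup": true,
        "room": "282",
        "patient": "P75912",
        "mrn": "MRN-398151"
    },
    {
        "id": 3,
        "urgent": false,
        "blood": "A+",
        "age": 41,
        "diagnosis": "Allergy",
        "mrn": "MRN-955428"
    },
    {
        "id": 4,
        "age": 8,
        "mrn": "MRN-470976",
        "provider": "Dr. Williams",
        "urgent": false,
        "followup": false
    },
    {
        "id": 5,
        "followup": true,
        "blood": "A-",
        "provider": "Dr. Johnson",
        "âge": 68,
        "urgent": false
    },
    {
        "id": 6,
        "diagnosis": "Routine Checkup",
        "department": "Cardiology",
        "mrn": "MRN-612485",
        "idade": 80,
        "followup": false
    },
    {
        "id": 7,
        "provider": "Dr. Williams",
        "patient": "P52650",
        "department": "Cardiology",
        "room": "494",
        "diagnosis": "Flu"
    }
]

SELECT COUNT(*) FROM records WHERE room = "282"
1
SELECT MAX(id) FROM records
7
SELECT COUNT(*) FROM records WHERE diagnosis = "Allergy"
1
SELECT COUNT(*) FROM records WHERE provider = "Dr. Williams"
2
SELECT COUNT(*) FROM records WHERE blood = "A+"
1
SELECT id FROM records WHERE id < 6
[1, 2, 3, 4, 5]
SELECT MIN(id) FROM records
1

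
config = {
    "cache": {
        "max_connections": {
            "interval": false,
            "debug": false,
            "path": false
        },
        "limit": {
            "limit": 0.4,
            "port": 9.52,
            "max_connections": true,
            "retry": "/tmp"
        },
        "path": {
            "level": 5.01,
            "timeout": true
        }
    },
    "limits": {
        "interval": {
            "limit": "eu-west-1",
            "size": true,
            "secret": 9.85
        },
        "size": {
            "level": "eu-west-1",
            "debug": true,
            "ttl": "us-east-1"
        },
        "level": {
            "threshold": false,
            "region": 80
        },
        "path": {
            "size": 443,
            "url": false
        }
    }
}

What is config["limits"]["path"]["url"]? False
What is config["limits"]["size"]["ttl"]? "us-east-1"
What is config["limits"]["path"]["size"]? 443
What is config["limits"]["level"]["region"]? 80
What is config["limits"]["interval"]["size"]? True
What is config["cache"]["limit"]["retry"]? "/tmp"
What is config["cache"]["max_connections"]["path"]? False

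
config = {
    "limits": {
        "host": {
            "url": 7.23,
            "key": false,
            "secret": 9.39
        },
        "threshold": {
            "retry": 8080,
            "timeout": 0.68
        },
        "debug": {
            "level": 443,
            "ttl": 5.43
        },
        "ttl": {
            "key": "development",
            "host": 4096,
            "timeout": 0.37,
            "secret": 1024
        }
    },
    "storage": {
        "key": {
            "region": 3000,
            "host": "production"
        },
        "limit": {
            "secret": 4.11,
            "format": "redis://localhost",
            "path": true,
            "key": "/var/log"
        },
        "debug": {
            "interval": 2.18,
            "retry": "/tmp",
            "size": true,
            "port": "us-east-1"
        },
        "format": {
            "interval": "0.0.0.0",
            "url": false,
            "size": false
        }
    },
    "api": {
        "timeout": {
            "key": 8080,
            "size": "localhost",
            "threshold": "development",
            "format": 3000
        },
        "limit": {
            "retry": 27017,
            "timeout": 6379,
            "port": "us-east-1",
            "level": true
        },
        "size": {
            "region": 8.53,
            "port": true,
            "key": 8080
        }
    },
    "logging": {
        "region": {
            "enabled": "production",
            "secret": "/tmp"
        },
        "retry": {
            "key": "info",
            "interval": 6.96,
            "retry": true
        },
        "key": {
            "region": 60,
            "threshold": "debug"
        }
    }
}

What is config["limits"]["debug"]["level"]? 443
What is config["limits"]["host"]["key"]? False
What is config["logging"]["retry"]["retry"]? True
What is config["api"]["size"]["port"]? True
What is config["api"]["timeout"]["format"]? 3000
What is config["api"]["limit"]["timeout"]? 6379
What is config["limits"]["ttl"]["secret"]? 1024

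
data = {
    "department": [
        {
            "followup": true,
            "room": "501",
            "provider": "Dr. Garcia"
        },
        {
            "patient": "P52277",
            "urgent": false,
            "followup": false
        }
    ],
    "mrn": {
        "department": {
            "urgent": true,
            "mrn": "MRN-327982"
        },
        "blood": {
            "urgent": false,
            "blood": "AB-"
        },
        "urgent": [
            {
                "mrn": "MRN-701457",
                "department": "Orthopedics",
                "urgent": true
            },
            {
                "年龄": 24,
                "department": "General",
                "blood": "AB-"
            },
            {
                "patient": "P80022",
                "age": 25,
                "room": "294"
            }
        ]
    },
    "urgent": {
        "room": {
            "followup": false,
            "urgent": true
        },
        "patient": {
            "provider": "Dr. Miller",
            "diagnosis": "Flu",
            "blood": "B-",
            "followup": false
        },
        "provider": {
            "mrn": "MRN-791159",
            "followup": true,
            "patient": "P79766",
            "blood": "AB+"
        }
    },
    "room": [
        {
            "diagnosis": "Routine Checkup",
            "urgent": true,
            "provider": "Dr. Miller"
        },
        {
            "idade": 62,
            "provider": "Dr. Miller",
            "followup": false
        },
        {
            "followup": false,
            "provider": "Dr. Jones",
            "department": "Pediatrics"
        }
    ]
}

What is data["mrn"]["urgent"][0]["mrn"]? "MRN-701457"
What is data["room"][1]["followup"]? False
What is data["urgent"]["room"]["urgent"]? True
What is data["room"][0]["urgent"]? True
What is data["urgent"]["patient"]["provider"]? "Dr. Miller"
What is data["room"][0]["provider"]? "Dr. Miller"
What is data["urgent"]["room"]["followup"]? False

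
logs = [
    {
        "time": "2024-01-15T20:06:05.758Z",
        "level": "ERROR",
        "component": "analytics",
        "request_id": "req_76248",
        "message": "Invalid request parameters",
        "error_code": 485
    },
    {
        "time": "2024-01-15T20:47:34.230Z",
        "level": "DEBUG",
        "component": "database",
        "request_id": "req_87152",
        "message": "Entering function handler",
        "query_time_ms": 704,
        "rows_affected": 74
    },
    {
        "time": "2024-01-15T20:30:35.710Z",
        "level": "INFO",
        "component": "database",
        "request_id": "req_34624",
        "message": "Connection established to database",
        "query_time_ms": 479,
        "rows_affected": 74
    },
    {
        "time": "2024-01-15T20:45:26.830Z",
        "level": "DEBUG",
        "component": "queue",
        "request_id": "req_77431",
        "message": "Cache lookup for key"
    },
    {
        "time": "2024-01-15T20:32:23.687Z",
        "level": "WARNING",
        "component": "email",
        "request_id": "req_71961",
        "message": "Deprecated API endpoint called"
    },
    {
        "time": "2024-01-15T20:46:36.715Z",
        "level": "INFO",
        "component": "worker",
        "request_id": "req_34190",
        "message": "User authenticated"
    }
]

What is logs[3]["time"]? "2024-01-15T20:45:26.830Z"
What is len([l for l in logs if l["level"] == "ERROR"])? 1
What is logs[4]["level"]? "WARNING"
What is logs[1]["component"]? "database"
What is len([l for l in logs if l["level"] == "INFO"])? 2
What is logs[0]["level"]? "ERROR"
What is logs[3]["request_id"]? "req_77431"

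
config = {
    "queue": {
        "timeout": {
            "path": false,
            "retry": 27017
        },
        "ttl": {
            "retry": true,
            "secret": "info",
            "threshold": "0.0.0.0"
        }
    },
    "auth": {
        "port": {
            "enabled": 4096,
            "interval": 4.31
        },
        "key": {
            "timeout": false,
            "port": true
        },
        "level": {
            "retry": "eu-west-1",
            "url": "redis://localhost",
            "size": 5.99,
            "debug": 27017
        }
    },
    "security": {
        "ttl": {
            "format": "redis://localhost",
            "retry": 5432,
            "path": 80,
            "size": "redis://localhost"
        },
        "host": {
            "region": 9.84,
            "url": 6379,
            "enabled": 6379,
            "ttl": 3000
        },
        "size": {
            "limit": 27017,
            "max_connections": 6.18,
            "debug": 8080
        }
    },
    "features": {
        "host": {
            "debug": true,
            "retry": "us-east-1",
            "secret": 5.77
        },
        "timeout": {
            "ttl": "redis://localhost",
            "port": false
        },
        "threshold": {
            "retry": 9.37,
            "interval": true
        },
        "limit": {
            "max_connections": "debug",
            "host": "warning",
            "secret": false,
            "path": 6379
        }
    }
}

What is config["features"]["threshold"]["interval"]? True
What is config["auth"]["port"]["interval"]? 4.31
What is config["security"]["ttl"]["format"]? "redis://localhost"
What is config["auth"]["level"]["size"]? 5.99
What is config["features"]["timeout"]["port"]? False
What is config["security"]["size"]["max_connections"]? 6.18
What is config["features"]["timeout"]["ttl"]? "redis://localhost"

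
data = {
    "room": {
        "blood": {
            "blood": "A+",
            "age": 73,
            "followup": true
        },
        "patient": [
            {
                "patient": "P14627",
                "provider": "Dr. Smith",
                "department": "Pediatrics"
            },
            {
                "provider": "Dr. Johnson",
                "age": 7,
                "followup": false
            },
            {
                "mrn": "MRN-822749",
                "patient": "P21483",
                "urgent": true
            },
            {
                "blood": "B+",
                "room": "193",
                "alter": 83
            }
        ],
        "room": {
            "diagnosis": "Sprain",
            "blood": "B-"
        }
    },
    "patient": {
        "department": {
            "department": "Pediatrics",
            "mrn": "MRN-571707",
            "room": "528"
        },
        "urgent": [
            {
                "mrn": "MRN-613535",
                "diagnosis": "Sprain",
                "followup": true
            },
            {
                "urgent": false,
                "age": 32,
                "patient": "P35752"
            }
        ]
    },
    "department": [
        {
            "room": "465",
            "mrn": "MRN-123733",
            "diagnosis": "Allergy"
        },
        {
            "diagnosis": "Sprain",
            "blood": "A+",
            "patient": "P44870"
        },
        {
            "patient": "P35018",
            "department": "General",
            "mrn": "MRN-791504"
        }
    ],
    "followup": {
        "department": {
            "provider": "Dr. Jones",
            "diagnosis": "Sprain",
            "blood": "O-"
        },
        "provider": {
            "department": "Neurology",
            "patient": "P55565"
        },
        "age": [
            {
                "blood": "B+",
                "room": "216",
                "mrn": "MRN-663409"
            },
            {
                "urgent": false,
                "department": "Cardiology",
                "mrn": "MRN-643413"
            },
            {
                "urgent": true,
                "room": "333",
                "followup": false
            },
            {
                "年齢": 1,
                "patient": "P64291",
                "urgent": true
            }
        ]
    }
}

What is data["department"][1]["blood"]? "A+"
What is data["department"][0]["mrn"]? "MRN-123733"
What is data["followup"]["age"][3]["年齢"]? 1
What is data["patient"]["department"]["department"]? "Pediatrics"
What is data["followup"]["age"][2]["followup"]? False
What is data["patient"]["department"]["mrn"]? "MRN-571707"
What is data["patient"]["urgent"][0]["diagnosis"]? "Sprain"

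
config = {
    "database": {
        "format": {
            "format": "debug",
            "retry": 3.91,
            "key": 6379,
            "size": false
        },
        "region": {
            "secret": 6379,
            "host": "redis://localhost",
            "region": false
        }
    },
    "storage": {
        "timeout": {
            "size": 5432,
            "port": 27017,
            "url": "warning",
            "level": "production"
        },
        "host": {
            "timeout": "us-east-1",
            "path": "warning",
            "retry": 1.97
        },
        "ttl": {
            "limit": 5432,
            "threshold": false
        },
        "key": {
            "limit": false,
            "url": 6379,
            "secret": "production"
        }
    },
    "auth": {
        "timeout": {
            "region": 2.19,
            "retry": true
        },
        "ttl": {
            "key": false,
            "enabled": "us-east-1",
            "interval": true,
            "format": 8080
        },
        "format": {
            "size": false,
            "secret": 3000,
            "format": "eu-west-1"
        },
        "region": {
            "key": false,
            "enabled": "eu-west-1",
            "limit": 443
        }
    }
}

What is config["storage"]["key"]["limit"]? False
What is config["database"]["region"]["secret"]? 6379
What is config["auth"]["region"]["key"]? False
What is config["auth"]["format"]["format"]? "eu-west-1"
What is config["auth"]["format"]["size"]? False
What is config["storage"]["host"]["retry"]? 1.97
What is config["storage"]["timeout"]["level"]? "production"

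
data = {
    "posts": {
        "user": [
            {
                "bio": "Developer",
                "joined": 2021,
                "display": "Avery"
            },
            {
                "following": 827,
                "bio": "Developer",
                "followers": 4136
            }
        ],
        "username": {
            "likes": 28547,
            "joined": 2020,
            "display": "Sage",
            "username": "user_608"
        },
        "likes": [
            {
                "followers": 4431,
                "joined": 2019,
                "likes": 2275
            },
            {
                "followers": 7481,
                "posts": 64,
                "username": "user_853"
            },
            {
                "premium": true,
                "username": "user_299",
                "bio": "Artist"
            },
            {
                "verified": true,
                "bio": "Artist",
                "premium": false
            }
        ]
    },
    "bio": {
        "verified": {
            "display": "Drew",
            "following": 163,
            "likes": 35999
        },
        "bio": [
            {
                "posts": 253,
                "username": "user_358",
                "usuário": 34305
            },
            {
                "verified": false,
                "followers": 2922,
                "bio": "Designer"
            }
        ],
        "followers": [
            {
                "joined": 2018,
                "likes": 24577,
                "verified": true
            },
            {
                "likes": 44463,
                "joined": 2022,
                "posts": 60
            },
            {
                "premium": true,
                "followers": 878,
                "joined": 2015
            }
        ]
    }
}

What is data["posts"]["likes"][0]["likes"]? 2275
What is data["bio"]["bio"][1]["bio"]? "Designer"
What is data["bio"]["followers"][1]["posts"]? 60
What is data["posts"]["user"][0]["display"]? "Avery"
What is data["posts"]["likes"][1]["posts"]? 64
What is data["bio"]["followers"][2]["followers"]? 878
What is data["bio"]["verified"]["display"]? "Drew"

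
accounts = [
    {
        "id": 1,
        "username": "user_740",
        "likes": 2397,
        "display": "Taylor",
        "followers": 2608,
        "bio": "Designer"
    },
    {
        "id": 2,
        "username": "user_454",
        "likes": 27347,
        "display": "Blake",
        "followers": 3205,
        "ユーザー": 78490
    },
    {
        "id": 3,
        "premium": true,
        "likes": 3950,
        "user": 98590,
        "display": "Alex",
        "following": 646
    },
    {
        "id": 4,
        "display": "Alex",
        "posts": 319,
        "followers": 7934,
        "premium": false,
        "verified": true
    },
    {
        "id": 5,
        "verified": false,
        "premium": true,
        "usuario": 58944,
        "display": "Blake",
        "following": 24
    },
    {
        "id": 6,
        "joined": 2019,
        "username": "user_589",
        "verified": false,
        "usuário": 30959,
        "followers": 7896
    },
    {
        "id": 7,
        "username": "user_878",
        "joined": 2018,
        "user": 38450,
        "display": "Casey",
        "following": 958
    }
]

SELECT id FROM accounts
[1, 2, 3, 4, 5, 6, 7]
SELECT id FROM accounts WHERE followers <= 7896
[1, 2, 6]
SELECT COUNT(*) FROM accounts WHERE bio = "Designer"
1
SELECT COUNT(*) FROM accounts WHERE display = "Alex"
2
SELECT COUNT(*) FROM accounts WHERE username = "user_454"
1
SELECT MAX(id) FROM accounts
7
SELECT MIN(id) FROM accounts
1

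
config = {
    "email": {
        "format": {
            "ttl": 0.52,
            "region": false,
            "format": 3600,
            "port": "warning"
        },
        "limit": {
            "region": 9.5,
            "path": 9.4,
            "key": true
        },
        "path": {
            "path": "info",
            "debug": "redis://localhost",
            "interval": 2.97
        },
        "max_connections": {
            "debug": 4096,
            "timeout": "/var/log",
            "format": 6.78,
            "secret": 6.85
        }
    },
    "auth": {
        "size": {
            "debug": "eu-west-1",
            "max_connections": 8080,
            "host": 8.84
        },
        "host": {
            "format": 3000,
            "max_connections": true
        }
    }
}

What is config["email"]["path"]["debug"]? "redis://localhost"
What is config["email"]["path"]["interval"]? 2.97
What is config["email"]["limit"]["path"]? 9.4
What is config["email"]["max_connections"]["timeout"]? "/var/log"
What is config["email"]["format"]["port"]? "warning"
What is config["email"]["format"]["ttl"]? 0.52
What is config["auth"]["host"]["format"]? 3000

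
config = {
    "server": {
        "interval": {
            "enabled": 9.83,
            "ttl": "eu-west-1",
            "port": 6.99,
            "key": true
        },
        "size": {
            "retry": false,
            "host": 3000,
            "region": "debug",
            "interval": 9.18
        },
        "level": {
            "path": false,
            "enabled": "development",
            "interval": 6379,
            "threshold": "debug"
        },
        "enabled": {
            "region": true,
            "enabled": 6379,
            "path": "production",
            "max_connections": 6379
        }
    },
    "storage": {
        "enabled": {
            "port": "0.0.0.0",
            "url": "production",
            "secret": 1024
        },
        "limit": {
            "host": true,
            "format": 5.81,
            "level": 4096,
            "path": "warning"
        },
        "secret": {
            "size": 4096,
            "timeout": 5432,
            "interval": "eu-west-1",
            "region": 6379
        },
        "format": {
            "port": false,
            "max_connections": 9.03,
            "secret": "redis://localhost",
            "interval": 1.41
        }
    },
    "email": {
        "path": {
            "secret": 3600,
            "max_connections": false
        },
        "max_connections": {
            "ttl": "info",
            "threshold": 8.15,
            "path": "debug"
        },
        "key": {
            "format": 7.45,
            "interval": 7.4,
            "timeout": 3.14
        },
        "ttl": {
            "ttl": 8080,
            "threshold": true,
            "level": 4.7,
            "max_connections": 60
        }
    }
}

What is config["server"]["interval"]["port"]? 6.99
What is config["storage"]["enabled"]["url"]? "production"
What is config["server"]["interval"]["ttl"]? "eu-west-1"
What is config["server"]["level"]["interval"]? 6379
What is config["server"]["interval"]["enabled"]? 9.83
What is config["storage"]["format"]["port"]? False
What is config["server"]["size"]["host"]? 3000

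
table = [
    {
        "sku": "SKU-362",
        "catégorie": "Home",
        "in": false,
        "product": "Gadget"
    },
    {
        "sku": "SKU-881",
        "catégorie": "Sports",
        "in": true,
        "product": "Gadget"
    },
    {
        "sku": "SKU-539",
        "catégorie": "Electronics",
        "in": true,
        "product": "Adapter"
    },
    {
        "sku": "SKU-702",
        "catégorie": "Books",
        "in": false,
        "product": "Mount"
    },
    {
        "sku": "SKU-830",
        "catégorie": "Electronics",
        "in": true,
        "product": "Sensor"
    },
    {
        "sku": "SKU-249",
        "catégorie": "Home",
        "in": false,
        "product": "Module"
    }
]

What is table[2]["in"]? True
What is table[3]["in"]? False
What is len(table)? 6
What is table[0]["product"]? "Gadget"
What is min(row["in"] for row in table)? False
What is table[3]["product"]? "Mount"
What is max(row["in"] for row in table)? True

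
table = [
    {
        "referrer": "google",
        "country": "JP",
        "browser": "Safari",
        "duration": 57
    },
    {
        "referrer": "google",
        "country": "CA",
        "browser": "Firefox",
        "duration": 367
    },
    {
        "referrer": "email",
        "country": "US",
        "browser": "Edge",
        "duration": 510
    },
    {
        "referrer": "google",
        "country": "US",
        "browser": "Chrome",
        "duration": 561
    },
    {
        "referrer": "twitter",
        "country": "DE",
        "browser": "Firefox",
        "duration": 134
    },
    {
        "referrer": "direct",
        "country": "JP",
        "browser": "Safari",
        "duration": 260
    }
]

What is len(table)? 6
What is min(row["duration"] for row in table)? 57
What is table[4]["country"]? "DE"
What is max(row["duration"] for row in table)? 561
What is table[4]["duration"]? 134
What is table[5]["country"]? "JP"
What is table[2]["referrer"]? "email"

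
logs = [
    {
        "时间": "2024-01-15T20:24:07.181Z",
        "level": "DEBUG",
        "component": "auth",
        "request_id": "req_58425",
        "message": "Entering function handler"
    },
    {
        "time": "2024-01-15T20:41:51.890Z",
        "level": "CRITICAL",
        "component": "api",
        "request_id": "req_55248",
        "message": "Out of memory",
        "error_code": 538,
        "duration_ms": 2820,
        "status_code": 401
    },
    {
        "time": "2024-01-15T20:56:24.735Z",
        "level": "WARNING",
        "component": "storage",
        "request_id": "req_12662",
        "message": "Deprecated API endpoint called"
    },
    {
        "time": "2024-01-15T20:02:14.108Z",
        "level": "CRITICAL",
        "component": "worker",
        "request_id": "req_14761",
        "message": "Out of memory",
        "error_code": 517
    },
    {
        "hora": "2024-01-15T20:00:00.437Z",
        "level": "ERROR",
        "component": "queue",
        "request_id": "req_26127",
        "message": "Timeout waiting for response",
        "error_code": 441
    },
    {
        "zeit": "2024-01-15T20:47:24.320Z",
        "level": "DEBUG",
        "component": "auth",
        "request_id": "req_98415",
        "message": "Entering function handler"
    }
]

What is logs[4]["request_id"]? "req_26127"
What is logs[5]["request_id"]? "req_98415"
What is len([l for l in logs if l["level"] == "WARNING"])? 1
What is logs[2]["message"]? "Deprecated API endpoint called"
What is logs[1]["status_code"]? 401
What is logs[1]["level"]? "CRITICAL"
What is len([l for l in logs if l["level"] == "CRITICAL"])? 2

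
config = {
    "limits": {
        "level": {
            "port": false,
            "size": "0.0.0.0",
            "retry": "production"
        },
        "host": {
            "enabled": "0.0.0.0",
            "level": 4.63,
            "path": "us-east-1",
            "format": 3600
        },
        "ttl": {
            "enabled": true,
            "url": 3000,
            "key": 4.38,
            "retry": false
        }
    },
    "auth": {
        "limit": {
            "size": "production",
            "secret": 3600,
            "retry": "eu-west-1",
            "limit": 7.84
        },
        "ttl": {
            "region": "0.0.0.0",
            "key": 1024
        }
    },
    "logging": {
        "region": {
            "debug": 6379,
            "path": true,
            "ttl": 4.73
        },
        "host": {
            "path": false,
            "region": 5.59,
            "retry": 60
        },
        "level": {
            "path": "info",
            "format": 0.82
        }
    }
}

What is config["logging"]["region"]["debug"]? 6379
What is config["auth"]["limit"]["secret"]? 3600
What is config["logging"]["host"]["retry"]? 60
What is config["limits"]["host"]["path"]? "us-east-1"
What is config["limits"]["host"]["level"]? 4.63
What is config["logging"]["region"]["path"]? True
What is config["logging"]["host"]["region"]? 5.59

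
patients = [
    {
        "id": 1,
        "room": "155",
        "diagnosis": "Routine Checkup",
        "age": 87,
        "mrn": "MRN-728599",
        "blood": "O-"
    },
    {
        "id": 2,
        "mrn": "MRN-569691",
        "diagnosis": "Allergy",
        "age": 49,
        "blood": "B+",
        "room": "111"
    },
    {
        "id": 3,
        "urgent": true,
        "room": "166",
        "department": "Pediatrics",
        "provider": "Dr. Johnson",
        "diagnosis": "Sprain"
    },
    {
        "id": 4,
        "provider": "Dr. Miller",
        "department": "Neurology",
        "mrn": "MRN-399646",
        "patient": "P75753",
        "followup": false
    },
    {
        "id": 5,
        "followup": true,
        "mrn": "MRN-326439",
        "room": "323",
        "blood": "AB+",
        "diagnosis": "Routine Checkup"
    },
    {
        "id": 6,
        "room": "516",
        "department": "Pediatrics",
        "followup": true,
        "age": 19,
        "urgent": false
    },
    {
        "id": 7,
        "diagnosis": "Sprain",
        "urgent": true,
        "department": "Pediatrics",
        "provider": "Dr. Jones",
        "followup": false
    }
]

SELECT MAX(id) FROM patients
7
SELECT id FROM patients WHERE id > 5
[6, 7]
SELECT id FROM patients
[1, 2, 3, 4, 5, 6, 7]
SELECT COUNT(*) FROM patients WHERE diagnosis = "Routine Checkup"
2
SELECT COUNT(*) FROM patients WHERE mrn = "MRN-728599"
1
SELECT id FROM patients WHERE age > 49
[1]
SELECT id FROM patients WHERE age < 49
[6]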